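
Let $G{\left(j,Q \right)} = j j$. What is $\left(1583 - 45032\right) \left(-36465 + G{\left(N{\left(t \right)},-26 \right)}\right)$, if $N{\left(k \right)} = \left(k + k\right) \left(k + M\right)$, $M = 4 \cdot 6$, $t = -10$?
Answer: $-1822033815$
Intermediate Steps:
$M = 24$
$N{\left(k \right)} = 2 k \left(24 + k\right)$ ($N{\left(k \right)} = \left(k + k\right) \left(k + 24\right) = 2 k \left(24 + k\right)$)
$G{\left(j,Q \right)} = j^{2}$
$\left(1583 - 45032\right) \left(-36465 + G{\left(N{\left(t \right)},-26 \right)}\right) = \left(1583 - 45032\right) \left(-36465 + \left(2 \left(-10\right) \left(24 - 10\right)\right)^{2}\right) = - 43449 \left(-36465 + \left(2 \left(-10\right) 14\right)^{2}\right) = - 43449 \left(-36465 + \left(-280\right)^{2}\right) = - 43449 \left(-36465 + 78400\right) = \left(-43449\right) 41935 = -1822033815$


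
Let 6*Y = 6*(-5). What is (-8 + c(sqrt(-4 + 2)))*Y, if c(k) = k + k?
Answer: 40 - 10*I*sqrt(2) ≈ 40.0 - 14.142*I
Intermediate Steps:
Y = -5 (Y = (6*(-5))/6 = (1/6)*(-30) = -5)
c(k) = 2*k
(-8 + c(sqrt(-4 + 2)))*Y = (-8 + 2*sqrt(-4 + 2))*(-5) = (-8 + 2*sqrt(-2))*(-5) = (-8 + 2*(I*sqrt(2)))*(-5) = (-8 + 2*I*sqrt(2))*(-5) = 40 - 10*I*sqrt(2)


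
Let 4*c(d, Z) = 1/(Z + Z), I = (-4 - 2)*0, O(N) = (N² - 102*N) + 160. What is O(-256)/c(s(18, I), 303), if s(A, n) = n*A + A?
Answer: 222542592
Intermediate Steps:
O(N) = 160 + N² - 102*N
I = 0 (I = -6*0 = 0)
s(A, n) = A + A*n (s(A, n) = A*n + A = A + A*n)
c(d, Z) = 1/(8*Z) (c(d, Z) = 1/(4*(Z + Z)) = 1/(4*((2*Z))) = (1/(2*Z))/4 = 1/(8*Z))
O(-256)/c(s(18, I), 303) = (160 + (-256)² - 102*(-256))/(((⅛)/303)) = (160 + 65536 + 26112)/(((⅛)*(1/303))) = 91808/(1/2424) = 91808*2424 = 222542592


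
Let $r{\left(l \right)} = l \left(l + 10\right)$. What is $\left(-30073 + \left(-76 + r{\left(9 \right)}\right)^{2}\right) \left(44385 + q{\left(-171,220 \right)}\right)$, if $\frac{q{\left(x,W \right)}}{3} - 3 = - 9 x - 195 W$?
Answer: $1677294072$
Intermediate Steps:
$r{\left(l \right)} = l \left(10 + l\right)$
$q{\left(x,W \right)} = 9 - 585 W - 27 x$ ($q{\left(x,W \right)} = 9 + 3 \left(- 9 x - 195 W\right) = 9 + 3 \left(- 195 W - 9 x\right) = 9 - \left(27 x + 585 W\right) = 9 - 585 W - 27 x$)
$\left(-30073 + \left(-76 + r{\left(9 \right)}\right)^{2}\right) \left(44385 + q{\left(-171,220 \right)}\right) = \left(-30073 + \left(-76 + 9 \left(10 + 9\right)\right)^{2}\right) \left(44385 - 124074\right) = \left(-30073 + \left(-76 + 9 \cdot 19\right)^{2}\right) \left(44385 + \left(9 - 128700 + 4617\right)\right) = \left(-30073 + \left(-76 + 171\right)^{2}\right) \left(44385 - 124074\right) = \left(-30073 + 95^{2}\right) \left(-79689\right) = \left(-30073 + 9025\right) \left(-79689\right) = \left(-21048\right) \left(-79689\right) = 1677294072$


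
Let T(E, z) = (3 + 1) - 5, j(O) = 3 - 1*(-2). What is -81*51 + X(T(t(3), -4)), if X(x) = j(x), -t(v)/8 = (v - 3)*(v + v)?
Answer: -4126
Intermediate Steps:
j(O) = 5 (j(O) = 3 + 2 = 5)
t(v) = -16*v*(-3 + v) (t(v) = -8*(v - 3)*(v + v) = -8*(-3 + v)*2*v = -16*v*(-3 + v))
T(E, z) = -1 (T(E, z) = 4 - 5 = -1)
X(x) = 5
-81*51 + X(T(t(3), -4)) = -81*51 + 5 = -4131 + 5 = -4126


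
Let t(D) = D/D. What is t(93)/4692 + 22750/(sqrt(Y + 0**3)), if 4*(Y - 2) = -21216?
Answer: 1/4692 - 11375*I*sqrt(5302)/2651 ≈ 0.00021313 - 312.44*I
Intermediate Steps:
t(D) = 1
Y = -5302 (Y = 2 + (1/4)*(-21216) = 2 - 5304 = -5302)
t(93)/4692 + 22750/(sqrt(Y + 0**3)) = 1/4692 + 22750/(sqrt(-5302 + 0**3)) = 1*(1/4692) + 22750/(sqrt(-5302 + 0)) = 1/4692 + 22750/(sqrt(-5302)) = 1/4692 + 22750/((I*sqrt(5302))) = 1/4692 + 22750*(-I*sqrt(5302)/5302) = 1/4692 - 11375*I*sqrt(5302)/2651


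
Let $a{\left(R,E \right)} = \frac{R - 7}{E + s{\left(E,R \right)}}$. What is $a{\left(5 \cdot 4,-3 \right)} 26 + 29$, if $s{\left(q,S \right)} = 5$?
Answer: $198$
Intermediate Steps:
$a{\left(R,E \right)} = \frac{-7 + R}{5 + E}$ ($a{\left(R,E \right)} = \frac{R - 7}{E + 5} = \frac{-7 + R}{5 + E}$)
$a{\left(5 \cdot 4,-3 \right)} 26 + 29 = \frac{-7 + 5 \cdot 4}{5 - 3} \cdot 26 + 29 = \frac{-7 + 20}{2} \cdot 26 + 29 = \frac{1}{2} \cdot 13 \cdot 26 + 29 = \frac{13}{2} \cdot 26 + 29 = 169 + 29 = 198$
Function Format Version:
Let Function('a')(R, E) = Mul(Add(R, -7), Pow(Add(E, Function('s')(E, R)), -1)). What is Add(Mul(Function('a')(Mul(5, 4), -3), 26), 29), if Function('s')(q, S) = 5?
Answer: 198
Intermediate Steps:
Function('a')(R, E) = Mul(Pow(Add(5, E), -1), Add(-7, R)) (Function('a')(R, E) = Mul(Add(R, -7), Pow(Add(E, 5), -1)) = Mul(Add(-7, R), Pow(Add(5, E), -1)) = Mul(Pow(Add(5, E), -1), Add(-7, R)))
Add(Mul(Function('a')(Mul(5, 4), -3), 26), 29) = Add(Mul(Mul(Pow(Add(5, -3), -1), Add(-7, Mul(5, 4))), 26), 29) = Add(Mul(Mul(Pow(2, -1), Add(-7, 20)), 26), 29) = Add(Mul(Mul(Rational(1, 2), 13), 26), 29) = Add(Mul(Rational(13, 2), 26), 29) = Add(169, 29) = 198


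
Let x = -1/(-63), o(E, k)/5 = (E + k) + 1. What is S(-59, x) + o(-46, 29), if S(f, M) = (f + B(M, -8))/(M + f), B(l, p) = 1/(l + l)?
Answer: -591095/7432 ≈ -79.534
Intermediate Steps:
o(E, k) = 5 + 5*E + 5*k (o(E, k) = 5*((E + k) + 1) = 5*(1 + E + k) = 5 + 5*E + 5*k)
B(l, p) = 1/(2*l)
x = 1/63 (x = -1*(-1/63) = 1/63 ≈ 0.015873)
S(f, M) = (f + 1/(2*M))/(M + f)
S(-59, x) + o(-46, 29) = (½ + (1/63)*(-59))/((1/63)*(1/63 - 59)) + (5 + 5*(-46) + 5*29) = 63*(½ - 59/63)/(-3716/63) + (5 - 230 + 145) = 63*(-63/3716)*(-55/126) - 80 = 3465/7432 - 80 = -591095/7432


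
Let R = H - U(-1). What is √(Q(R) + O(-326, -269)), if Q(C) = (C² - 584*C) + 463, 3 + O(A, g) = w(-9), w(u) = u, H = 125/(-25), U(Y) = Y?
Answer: √2803 ≈ 52.943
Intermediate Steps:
H = -5 (H = 125*(-1/25) = -5)
O(A, g) = -12 (O(A, g) = -3 - 9 = -12)
R = -4 (R = -5 - 1*(-1) = -5 + 1 = -4)
Q(C) = 463 + C² - 584*C
√(Q(R) + O(-326, -269)) = √((463 + (-4)² - 584*(-4)) - 12) = √((463 + 16 + 2336) - 12) = √(2815 - 12) = √2803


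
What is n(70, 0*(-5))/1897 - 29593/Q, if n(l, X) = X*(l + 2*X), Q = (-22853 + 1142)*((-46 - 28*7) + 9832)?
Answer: 29593/208208490 ≈ 0.00014213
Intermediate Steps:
Q = -208208490 (Q = -21711*((-46 - 196) + 9832) = -21711*(-242 + 9832) = -21711*9590 = -208208490)
n(70, 0*(-5))/1897 - 29593/Q = ((0*(-5))*(70 + 2*(0*(-5))))/1897 - 29593/(-208208490) = (0*(70 + 2*0))*(1/1897) - 29593*(-1/208208490) = (0*(70 + 0))*(1/1897) + 29593/208208490 = (0*70)*(1/1897) + 29593/208208490 = 0*(1/1897) + 29593/208208490 = 0 + 29593/208208490 = 29593/208208490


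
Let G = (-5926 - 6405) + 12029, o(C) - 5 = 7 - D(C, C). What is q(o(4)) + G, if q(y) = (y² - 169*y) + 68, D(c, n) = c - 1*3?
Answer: -1972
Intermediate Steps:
D(c, n) = -3 + c (D(c, n) = c - 3 = -3 + c)
o(C) = 15 - C (o(C) = 5 + (7 - (-3 + C)) = 5 + (7 + (3 - C)) = 5 + (10 - C) = 15 - C)
q(y) = 68 + y² - 169*y
G = -302 (G = -12331 + 12029 = -302)
q(o(4)) + G = (68 + (15 - 1*4)² - 169*(15 - 1*4)) - 302 = (68 + (15 - 4)² - 169*(15 - 4)) - 302 = (68 + 11² - 169*11) - 302 = (68 + 121 - 1859) - 302 = -1670 - 302 = -1972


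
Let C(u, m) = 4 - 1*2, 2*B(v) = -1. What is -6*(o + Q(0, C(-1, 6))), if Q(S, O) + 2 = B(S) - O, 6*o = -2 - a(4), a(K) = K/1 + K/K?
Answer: 34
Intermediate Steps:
B(v) = -½ (B(v) = (½)*(-1) = -½)
a(K) = 1 + K (a(K) = K*1 + 1 = K + 1 = 1 + K)
C(u, m) = 2 (C(u, m) = 4 - 2 = 2)
o = -7/6 (o = (-2 - (1 + 4))/6 = (-2 - 1*5)/6 = (-2 - 5)/6 = (⅙)*(-7) = -7/6 ≈ -1.1667)
Q(S, O) = -5/2 - O (Q(S, O) = -2 + (-½ - O) = -5/2 - O)
-6*(o + Q(0, C(-1, 6))) = -6*(-7/6 + (-5/2 - 1*2)) = -6*(-7/6 + (-5/2 - 2)) = -6*(-7/6 - 9/2) = -6*(-17/3) = 34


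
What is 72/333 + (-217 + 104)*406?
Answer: -1697478/37 ≈ -45878.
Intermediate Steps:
72/333 + (-217 + 104)*406 = 72*(1/333) - 113*406 = 8/37 - 45878 = -1697478/37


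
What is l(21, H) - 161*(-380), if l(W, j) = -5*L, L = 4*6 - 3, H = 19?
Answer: 61075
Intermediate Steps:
L = 21 (L = 24 - 3 = 21)
l(W, j) = -105 (l(W, j) = -5*21 = -105)
l(21, H) - 161*(-380) = -105 - 161*(-380) = -105 + 61180 = 61075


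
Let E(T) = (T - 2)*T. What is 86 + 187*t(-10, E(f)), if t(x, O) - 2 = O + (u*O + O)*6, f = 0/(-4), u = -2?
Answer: 460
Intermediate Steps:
f = 0 (f = 0*(-¼) = 0)
E(T) = T*(-2 + T) (E(T) = (-2 + T)*T = T*(-2 + T))
t(x, O) = 2 - 5*O (t(x, O) = 2 + (O + (-2*O + O)*6) = 2 + (O - O*6) = 2 + (O - 6*O) = 2 - 5*O)
86 + 187*t(-10, E(f)) = 86 + 187*(2 - 0*(-2 + 0)) = 86 + 187*(2 - 0*(-2)) = 86 + 187*(2 - 5*0) = 86 + 187*(2 + 0) = 86 + 187*2 = 86 + 374 = 460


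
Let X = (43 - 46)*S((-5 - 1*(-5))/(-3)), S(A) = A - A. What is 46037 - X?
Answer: 46037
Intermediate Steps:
S(A) = 0
X = 0 (X = (43 - 46)*0 = -3*0 = 0)
46037 - X = 46037 - 1*0 = 46037 + 0 = 46037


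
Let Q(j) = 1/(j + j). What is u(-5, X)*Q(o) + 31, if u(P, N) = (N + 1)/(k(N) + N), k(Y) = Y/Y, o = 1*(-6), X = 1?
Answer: 371/12 ≈ 30.917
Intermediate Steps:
o = -6
Q(j) = 1/(2*j)
k(Y) = 1
u(P, N) = 1 (u(P, N) = (N + 1)/(1 + N) = (1 + N)/(1 + N) = 1)
u(-5, X)*Q(o) + 31 = 1*((1/2)/(-6)) + 31 = 1*((1/2)*(-1/6)) + 31 = 1*(-1/12) + 31 = -1/12 + 31 = 371/12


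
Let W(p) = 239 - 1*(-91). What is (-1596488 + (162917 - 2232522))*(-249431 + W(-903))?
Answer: 913227432393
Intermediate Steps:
W(p) = 330 (W(p) = 239 + 91 = 330)
(-1596488 + (162917 - 2232522))*(-249431 + W(-903)) = (-1596488 + (162917 - 2232522))*(-249431 + 330) = (-1596488 - 2069605)*(-249101) = -3666093*(-249101) = 913227432393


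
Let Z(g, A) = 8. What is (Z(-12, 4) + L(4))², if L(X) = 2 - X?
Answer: 36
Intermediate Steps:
(Z(-12, 4) + L(4))² = (8 + (2 - 1*4))² = (8 + (2 - 4))² = (8 - 2)² = 6² = 36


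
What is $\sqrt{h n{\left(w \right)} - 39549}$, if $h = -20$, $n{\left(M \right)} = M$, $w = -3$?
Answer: $i \sqrt{39489} \approx 198.72 i$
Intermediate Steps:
$\sqrt{h n{\left(w \right)} - 39549} = \sqrt{\left(-20\right) \left(-3\right) - 39549} = \sqrt{60 - 39549} = \sqrt{-39489} = i \sqrt{39489}$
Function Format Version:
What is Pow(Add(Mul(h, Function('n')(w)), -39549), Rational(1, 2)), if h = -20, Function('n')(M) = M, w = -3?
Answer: Mul(I, Pow(39489, Rational(1, 2))) ≈ Mul(198.72, I)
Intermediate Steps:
Pow(Add(Mul(h, Function('n')(w)), -39549), Rational(1, 2)) = Pow(Add(Mul(-20, -3), -39549), Rational(1, 2)) = Pow(Add(60, -39549), Rational(1, 2)) = Pow(-39489, Rational(1, 2)) = Mul(I, Pow(39489, Rational(1, 2)))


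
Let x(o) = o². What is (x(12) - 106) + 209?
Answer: 247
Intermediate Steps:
(x(12) - 106) + 209 = (12² - 106) + 209 = (144 - 106) + 209 = 38 + 209 = 247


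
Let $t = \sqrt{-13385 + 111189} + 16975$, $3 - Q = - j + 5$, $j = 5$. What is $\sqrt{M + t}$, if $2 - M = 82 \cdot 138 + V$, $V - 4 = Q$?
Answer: $\sqrt{5654 + 14 \sqrt{499}} \approx 77.245$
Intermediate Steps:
$Q = 3$ ($Q = 3 - \left(\left(-1\right) 5 + 5\right) = 3 - \left(-5 + 5\right) = 3 - 0 = 3 + 0 = 3$)
$V = 7$ ($V = 4 + 3 = 7$)
$M = -11321$ ($M = 2 - \left(82 \cdot 138 + 7\right) = 2 - \left(11316 + 7\right) = 2 - 11323 = -11321$)
$t = 16975 + 14 \sqrt{499}$ ($t = \sqrt{97804} + 16975 = 14 \sqrt{499} + 16975 = 16975 + 14 \sqrt{499} \approx 17288.0$)
$\sqrt{M + t} = \sqrt{-11321 + \left(16975 + 14 \sqrt{499}\right)} = \sqrt{5654 + 14 \sqrt{499}}$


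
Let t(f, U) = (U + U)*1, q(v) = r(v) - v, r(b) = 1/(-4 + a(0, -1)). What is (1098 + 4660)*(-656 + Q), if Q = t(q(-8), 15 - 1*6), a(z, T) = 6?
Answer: -3673604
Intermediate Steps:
r(b) = ½ (r(b) = 1/(-4 + 6) = 1/2 = ½)
q(v) = ½ - v
t(f, U) = 2*U (t(f, U) = (2*U)*1 = 2*U)
Q = 18 (Q = 2*(15 - 1*6) = 2*(15 - 6) = 2*9 = 18)
(1098 + 4660)*(-656 + Q) = (1098 + 4660)*(-656 + 18) = 5758*(-638) = -3673604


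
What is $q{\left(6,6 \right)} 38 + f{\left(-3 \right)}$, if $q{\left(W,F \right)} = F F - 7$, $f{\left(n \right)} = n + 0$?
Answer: $1099$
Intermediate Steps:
$f{\left(n \right)} = n$
$q{\left(W,F \right)} = -7 + F^{2}$ ($q{\left(W,F \right)} = F^{2} - 7 = -7 + F^{2}$)
$q{\left(6,6 \right)} 38 + f{\left(-3 \right)} = \left(-7 + 6^{2}\right) 38 - 3 = \left(-7 + 36\right) 38 - 3 = 29 \cdot 38 - 3 = 1102 - 3 = 1099$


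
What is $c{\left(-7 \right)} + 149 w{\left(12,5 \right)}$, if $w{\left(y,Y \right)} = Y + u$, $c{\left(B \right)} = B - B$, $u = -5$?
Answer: $0$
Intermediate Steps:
$c{\left(B \right)} = 0$
$w{\left(y,Y \right)} = -5 + Y$ ($w{\left(y,Y \right)} = Y - 5 = -5 + Y$)
$c{\left(-7 \right)} + 149 w{\left(12,5 \right)} = 0 + 149 \left(-5 + 5\right) = 0 + 149 \cdot 0 = 0 + 0 = 0$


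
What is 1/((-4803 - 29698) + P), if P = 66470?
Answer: 1/31969 ≈ 3.1280e-5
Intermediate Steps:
1/((-4803 - 29698) + P) = 1/((-4803 - 29698) + 66470) = 1/(-34501 + 66470) = 1/31969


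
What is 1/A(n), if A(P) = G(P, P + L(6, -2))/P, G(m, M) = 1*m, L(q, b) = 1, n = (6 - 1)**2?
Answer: 1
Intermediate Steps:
n = 25 (n = 5**2 = 25)
G(m, M) = m
A(P) = 1 (A(P) = P/P = 1)
1/A(n) = 1/1 = 1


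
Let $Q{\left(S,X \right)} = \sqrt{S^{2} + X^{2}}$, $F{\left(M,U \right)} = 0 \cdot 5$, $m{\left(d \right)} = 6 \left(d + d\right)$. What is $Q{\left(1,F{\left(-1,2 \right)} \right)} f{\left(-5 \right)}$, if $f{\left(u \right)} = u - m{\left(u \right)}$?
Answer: $55$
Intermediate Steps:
$m{\left(d \right)} = 12 d$ ($m{\left(d \right)} = 6 \cdot 2 d = 12 d$)
$F{\left(M,U \right)} = 0$
$f{\left(u \right)} = - 11 u$ ($f{\left(u \right)} = u - 12 u = - 11 u$)
$Q{\left(1,F{\left(-1,2 \right)} \right)} f{\left(-5 \right)} = \sqrt{1^{2} + 0^{2}} \left(\left(-11\right) \left(-5\right)\right) = \sqrt{1 + 0} \cdot 55 = \sqrt{1} \cdot 55 = 1 \cdot 55 = 55$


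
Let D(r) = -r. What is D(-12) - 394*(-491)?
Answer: 193466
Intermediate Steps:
D(-12) - 394*(-491) = -1*(-12) - 394*(-491) = 12 + 193454 = 193466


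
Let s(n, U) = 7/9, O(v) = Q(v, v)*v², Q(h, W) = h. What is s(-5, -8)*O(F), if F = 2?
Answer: 56/9 ≈ 6.2222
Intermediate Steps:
O(v) = v³ (O(v) = v*v² = v³)
s(n, U) = 7/9 (s(n, U) = 7*(⅑) = 7/9)
s(-5, -8)*O(F) = (7/9)*2³ = (7/9)*8 = 56/9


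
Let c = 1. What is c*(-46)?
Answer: -46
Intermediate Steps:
c*(-46) = 1*(-46) = -46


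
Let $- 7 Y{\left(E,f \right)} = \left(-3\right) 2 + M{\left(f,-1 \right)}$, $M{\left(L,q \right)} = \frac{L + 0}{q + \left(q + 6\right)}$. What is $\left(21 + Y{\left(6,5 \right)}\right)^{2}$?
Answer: $\frac{368449}{784} \approx 469.96$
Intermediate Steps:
$M{\left(L,q \right)} = \frac{L}{6 + 2 q}$ ($M{\left(L,q \right)} = \frac{L}{q + \left(6 + q\right)} = \frac{L}{6 + 2 q}$)
$Y{\left(E,f \right)} = \frac{6}{7} - \frac{f}{28}$ ($Y{\left(E,f \right)} = - \frac{\left(-3\right) 2 + \frac{f}{2 \left(3 - 1\right)}}{7} = - \frac{-6 + \frac{f}{2 \cdot 2}}{7} = - \frac{-6 + \frac{1}{2} f \frac{1}{2}}{7} = - \frac{-6 + \frac{f}{4}}{7} = \frac{6}{7} - \frac{f}{28}$)
$\left(21 + Y{\left(6,5 \right)}\right)^{2} = \left(21 + \left(\frac{6}{7} - \frac{5}{28}\right)\right)^{2} = \left(21 + \frac{19}{28}\right)^{2} = \left(\frac{607}{28}\right)^{2} = \frac{368449}{784}$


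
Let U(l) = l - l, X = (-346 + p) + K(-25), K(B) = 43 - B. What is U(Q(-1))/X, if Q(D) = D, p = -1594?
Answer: 0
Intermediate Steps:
X = -1872 (X = (-346 - 1594) + (43 - 1*(-25)) = -1940 + (43 + 25) = -1940 + 68 = -1872)
U(l) = 0
U(Q(-1))/X = 0/(-1872) = 0*(-1/1872) = 0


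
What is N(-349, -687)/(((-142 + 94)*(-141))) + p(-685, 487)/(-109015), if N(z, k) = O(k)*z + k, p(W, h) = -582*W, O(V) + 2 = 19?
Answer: -170993893/36890676 ≈ -4.6352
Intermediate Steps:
O(V) = 17 (O(V) = -2 + 19 = 17)
N(z, k) = k + 17*z (N(z, k) = 17*z + k = k + 17*z)
N(-349, -687)/(((-142 + 94)*(-141))) + p(-685, 487)/(-109015) = (-687 + 17*(-349))/(((-142 + 94)*(-141))) - 582*(-685)/(-109015) = (-687 - 5933)/((-48*(-141))) + 398670*(-1/109015) = -6620/6768 - 79734/21803 = -6620*1/6768 - 79734/21803 = -1655/1692 - 79734/21803 = -170993893/36890676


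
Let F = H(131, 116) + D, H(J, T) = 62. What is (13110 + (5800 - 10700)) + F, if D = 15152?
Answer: 23424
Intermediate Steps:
F = 15214 (F = 62 + 15152 = 15214)
(13110 + (5800 - 10700)) + F = (13110 + (5800 - 10700)) + 15214 = (13110 - 4900) + 15214 = 8210 + 15214 = 23424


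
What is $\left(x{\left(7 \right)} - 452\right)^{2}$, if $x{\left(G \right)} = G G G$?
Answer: $11881$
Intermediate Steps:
$x{\left(G \right)} = G^{3}$ ($x{\left(G \right)} = G^{2} G = G^{3}$)
$\left(x{\left(7 \right)} - 452\right)^{2} = \left(7^{3} - 452\right)^{2} = \left(343 - 452\right)^{2} = \left(-109\right)^{2} = 11881$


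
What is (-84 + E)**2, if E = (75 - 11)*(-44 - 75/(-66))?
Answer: 967210000/121 ≈ 7.9935e+6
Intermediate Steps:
E = -30176/11 (E = 64*(-44 - 75*(-1/66)) = 64*(-44 + 25/22) = 64*(-943/22) = -30176/11 ≈ -2743.3)
(-84 + E)**2 = (-84 - 30176/11)**2 = (-31100/11)**2 = 967210000/121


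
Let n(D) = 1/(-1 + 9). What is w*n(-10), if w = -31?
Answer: -31/8 ≈ -3.8750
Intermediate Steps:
n(D) = ⅛ (n(D) = 1/8 = ⅛)
w*n(-10) = -31*⅛ = -31/8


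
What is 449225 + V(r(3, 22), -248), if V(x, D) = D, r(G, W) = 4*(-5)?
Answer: 448977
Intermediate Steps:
r(G, W) = -20
449225 + V(r(3, 22), -248) = 449225 - 248 = 448977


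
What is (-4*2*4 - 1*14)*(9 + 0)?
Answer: -414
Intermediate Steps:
(-4*2*4 - 1*14)*(9 + 0) = (-8*4 - 14)*9 = (-32 - 14)*9 = -46*9 = -414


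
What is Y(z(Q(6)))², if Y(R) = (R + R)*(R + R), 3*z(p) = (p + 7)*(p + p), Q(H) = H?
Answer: 116985856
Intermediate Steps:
z(p) = 2*p*(7 + p)/3 (z(p) = ((p + 7)*(p + p))/3 = ((7 + p)*(2*p))/3 = (2*p*(7 + p))/3 = 2*p*(7 + p)/3)
Y(R) = 4*R² (Y(R) = (2*R)*(2*R) = 4*R²)
Y(z(Q(6)))² = (4*((⅔)*6*(7 + 6))²)² = (4*((⅔)*6*13)²)² = (4*52²)² = (4*2704)² = 10816² = 116985856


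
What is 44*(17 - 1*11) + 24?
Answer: 288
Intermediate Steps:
44*(17 - 1*11) + 24 = 44*(17 - 11) + 24 = 44*6 + 24 = 264 + 24 = 288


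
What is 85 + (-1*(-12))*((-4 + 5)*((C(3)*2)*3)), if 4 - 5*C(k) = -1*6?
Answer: 229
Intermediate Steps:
C(k) = 2 (C(k) = 4/5 - (-1)*6/5 = 4/5 - 1/5*(-6) = 4/5 + 6/5 = 2)
85 + (-1*(-12))*((-4 + 5)*((C(3)*2)*3)) = 85 + (-1*(-12))*((-4 + 5)*((2*2)*3)) = 85 + 12*(1*(4*3)) = 85 + 12*(1*12) = 85 + 12*12 = 85 + 144 = 229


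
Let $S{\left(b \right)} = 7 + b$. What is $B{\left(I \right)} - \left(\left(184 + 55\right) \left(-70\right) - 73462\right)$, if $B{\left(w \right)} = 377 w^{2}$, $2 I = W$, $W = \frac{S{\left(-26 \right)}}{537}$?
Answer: $\frac{104034443489}{1153476} \approx 90192.0$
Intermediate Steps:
$W = - \frac{19}{537}$ ($W = \frac{7 - 26}{537} = \left(-19\right) \frac{1}{537} = - \frac{19}{537} \approx -0.035382$)
$I = - \frac{19}{1074}$ ($I = \frac{1}{2} \left(- \frac{19}{537}\right) = - \frac{19}{1074} \approx -0.017691$)
$B{\left(I \right)} - \left(\left(184 + 55\right) \left(-70\right) - 73462\right) = 377 \left(- \frac{19}{1074}\right)^{2} - \left(\left(184 + 55\right) \left(-70\right) - 73462\right) = 377 \cdot \frac{361}{1153476} - \left(239 \left(-70\right) - 73462\right) = \frac{136097}{1153476} - \left(-16730 - 73462\right) = \frac{136097}{1153476} - -90192 = \frac{136097}{1153476} + 90192 = \frac{104034443489}{1153476}$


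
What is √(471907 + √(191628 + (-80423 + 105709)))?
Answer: √(471907 + √216914) ≈ 687.29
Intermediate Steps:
√(471907 + √(191628 + (-80423 + 105709))) = √(471907 + √(191628 + 25286)) = √(471907 + √216914)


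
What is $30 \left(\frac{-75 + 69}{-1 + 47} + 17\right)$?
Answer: $\frac{11640}{23} \approx 506.09$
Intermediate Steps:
$30 \left(\frac{-75 + 69}{-1 + 47} + 17\right) = 30 \left(- \frac{6}{46} + 17\right) = 30 \left(\left(-6\right) \frac{1}{46} + 17\right) = 30 \left(- \frac{3}{23} + 17\right) = 30 \cdot \frac{388}{23} = \frac{11640}{23}$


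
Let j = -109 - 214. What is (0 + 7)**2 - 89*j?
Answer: 28796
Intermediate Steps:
j = -323
(0 + 7)**2 - 89*j = (0 + 7)**2 - 89*(-323) = 7**2 + 28747 = 49 + 28747 = 28796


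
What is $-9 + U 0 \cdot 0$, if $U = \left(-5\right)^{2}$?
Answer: $-9$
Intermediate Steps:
$U = 25$
$-9 + U 0 \cdot 0 = -9 + 25 \cdot 0 \cdot 0 = -9 + 25 \cdot 0 = -9 + 0 = -9$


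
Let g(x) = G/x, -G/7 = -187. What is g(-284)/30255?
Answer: -1309/8592420 ≈ -0.00015234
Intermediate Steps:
G = 1309 (G = -7*(-187) = 1309)
g(x) = 1309/x
g(-284)/30255 = (1309/(-284))/30255 = (1309*(-1/284))*(1/30255) = -1309/284*1/30255 = -1309/8592420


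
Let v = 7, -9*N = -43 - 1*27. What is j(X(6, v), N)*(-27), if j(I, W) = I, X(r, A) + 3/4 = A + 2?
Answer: -891/4 ≈ -222.75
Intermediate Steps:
N = 70/9 (N = -(-43 - 1*27)/9 = -(-43 - 27)/9 = -⅑*(-70) = 70/9 ≈ 7.7778)
X(r, A) = 5/4 + A (X(r, A) = -¾ + (A + 2) = -¾ + (2 + A) = 5/4 + A)
j(X(6, v), N)*(-27) = (5/4 + 7)*(-27) = (33/4)*(-27) = -891/4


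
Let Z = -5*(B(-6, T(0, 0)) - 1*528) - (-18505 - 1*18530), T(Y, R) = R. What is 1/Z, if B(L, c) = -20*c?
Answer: 1/39675 ≈ 2.5205e-5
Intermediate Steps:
Z = 39675 (Z = -5*(-20*0 - 1*528) - (-18505 - 1*18530) = -5*(0 - 528) - (-18505 - 18530) = -5*(-528) - 1*(-37035) = 2640 + 37035 = 39675)
1/Z = 1/39675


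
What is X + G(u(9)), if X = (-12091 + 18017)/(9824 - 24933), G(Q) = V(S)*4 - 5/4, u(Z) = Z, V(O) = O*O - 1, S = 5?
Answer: 5702607/60436 ≈ 94.358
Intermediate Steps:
V(O) = -1 + O² (V(O) = O² - 1 = -1 + O²)
G(Q) = 379/4 (G(Q) = (-1 + 5²)*4 - 5/4 = (-1 + 25)*4 - 5*¼ = 24*4 - 5/4 = 96 - 5/4 = 379/4)
X = -5926/15109 (X = 5926/(-15109) = 5926*(-1/15109) = -5926/15109 ≈ -0.39222)
X + G(u(9)) = -5926/15109 + 379/4 = 5702607/60436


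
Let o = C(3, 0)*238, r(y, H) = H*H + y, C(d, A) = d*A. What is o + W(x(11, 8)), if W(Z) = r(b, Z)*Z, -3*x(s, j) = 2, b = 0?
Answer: -8/27 ≈ -0.29630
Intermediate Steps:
C(d, A) = A*d
x(s, j) = -⅔ (x(s, j) = -⅓*2 = -⅔)
r(y, H) = y + H² (r(y, H) = H² + y = y + H²)
W(Z) = Z³ (W(Z) = (0 + Z²)*Z = Z²*Z = Z³)
o = 0 (o = (0*3)*238 = 0*238 = 0)
o + W(x(11, 8)) = 0 + (-⅔)³ = 0 - 8/27 = -8/27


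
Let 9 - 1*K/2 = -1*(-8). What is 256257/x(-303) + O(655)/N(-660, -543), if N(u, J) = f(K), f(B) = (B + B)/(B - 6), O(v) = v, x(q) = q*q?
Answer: -6653182/10201 ≈ -652.21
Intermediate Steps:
x(q) = q²
K = 2 (K = 18 - (-2)*(-8) = 18 - 2*8 = 18 - 16 = 2)
f(B) = 2*B/(-6 + B) (f(B) = (2*B)/(-6 + B) = 2*B/(-6 + B))
N(u, J) = -1 (N(u, J) = 2*2/(-6 + 2) = 2*2/(-4) = 2*2*(-¼) = -1)
256257/x(-303) + O(655)/N(-660, -543) = 256257/((-303)²) + 655/(-1) = 256257/91809 + 655*(-1) = 256257*(1/91809) - 655 = 28473/10201 - 655 = -6653182/10201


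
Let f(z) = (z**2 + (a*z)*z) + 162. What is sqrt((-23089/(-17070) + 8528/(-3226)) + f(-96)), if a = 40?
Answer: 29*sqrt(340761701529278070)/27533910 ≈ 614.83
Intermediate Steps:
f(z) = 162 + 41*z**2 (f(z) = (z**2 + (40*z)*z) + 162 = (z**2 + 40*z**2) + 162 = 41*z**2 + 162 = 162 + 41*z**2)
sqrt((-23089/(-17070) + 8528/(-3226)) + f(-96)) = sqrt((-23089/(-17070) + 8528/(-3226)) + (162 + 41*(-96)**2)) = sqrt((-23089*(-1/17070) + 8528*(-1/3226)) + (162 + 41*9216)) = sqrt((23089/17070 - 4264/1613) + (162 + 377856)) = sqrt(-35543923/27533910 + 378018) = sqrt(10408278046457/27533910) = 29*sqrt(340761701529278070)/27533910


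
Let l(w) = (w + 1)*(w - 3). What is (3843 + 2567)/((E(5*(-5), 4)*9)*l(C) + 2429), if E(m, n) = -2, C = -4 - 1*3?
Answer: 6410/1349 ≈ 4.7517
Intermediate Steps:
C = -7 (C = -4 - 3 = -7)
l(w) = (1 + w)*(-3 + w)
(3843 + 2567)/((E(5*(-5), 4)*9)*l(C) + 2429) = (3843 + 2567)/((-2*9)*(-3 + (-7)² - 2*(-7)) + 2429) = 6410/(-18*(-3 + 49 + 14) + 2429) = 6410/(-18*60 + 2429) = 6410/(-1080 + 2429) = 6410/1349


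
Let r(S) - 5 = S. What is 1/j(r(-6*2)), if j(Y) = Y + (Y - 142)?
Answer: -1/156 ≈ -0.0064103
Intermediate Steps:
r(S) = 5 + S
j(Y) = -142 + 2*Y (j(Y) = Y + (-142 + Y) = -142 + 2*Y)
1/j(r(-6*2)) = 1/(-142 + 2*(5 - 6*2)) = 1/(-142 + 2*(5 - 12)) = 1/(-142 + 2*(-7)) = 1/(-142 - 14) = 1/(-156) = -1/156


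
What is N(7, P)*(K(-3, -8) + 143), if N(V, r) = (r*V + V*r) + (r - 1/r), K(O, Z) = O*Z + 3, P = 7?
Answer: 124780/7 ≈ 17826.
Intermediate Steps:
K(O, Z) = 3 + O*Z
N(V, r) = r - 1/r + 2*V*r (N(V, r) = (V*r + V*r) + (r - 1/r) = 2*V*r + (r - 1/r) = r - 1/r + 2*V*r)
N(7, P)*(K(-3, -8) + 143) = (7 - 1/7 + 2*7*7)*((3 - 3*(-8)) + 143) = (7 - 1*1/7 + 98)*((3 + 24) + 143) = (7 - 1/7 + 98)*(27 + 143) = (734/7)*170 = 124780/7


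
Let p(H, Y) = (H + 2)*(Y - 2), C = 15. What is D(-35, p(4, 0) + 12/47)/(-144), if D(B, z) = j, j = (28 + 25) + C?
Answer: -17/36 ≈ -0.47222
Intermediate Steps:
p(H, Y) = (-2 + Y)*(2 + H) (p(H, Y) = (2 + H)*(-2 + Y) = (-2 + Y)*(2 + H))
j = 68 (j = (28 + 25) + 15 = 53 + 15 = 68)
D(B, z) = 68
D(-35, p(4, 0) + 12/47)/(-144) = 68/(-144) = 68*(-1/144) = -17/36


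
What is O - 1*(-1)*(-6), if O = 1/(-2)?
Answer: -13/2 ≈ -6.5000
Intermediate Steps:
O = -½ ≈ -0.50000
O - 1*(-1)*(-6) = -½ - 1*(-1)*(-6) = -½ + 1*(-6) = -½ - 6 = -13/2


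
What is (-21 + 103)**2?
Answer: 6724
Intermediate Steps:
(-21 + 103)**2 = 82**2 = 6724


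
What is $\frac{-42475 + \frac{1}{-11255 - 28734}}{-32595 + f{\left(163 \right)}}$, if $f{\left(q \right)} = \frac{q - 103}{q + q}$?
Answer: $\frac{92286947496}{70819919165} \approx 1.3031$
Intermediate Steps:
$f{\left(q \right)} = \frac{-103 + q}{2 q}$
$\frac{-42475 + \frac{1}{-11255 - 28734}}{-32595 + f{\left(163 \right)}} = \frac{-42475 + \frac{1}{-11255 - 28734}}{-32595 + \frac{-103 + 163}{2 \cdot 163}} = \frac{-42475 + \frac{1}{-39989}}{-32595 + \frac{1}{2} \cdot \frac{1}{163} \cdot 60} = \frac{-42475 - \frac{1}{39989}}{-32595 + \frac{30}{163}} = - \frac{1698532776}{39989 \left(- \frac{5312955}{163}\right)} = \left(- \frac{1698532776}{39989}\right) \left(- \frac{163}{5312955}\right) = \frac{92286947496}{70819919165}$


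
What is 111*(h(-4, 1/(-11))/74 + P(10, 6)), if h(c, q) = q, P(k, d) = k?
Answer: 24417/22 ≈ 1109.9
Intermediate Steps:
111*(h(-4, 1/(-11))/74 + P(10, 6)) = 111*((1/(-11))/74 + 10) = 111*((1*(-1/11))*(1/74) + 10) = 111*(-1/11*1/74 + 10) = 111*(-1/814 + 10) = 111*(8139/814) = 24417/22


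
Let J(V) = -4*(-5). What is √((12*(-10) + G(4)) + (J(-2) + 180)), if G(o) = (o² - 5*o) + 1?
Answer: √77 ≈ 8.7750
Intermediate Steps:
J(V) = 20
G(o) = 1 + o² - 5*o
√((12*(-10) + G(4)) + (J(-2) + 180)) = √((12*(-10) + (1 + 4² - 5*4)) + (20 + 180)) = √((-120 + (1 + 16 - 20)) + 200) = √((-120 - 3) + 200) = √(-123 + 200) = √77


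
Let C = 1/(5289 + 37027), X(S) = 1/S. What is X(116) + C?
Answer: 2652/306791 ≈ 0.0086443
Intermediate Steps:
C = 1/42316 ≈ 2.3632e-5
X(116) + C = 1/116 + 1/42316 = 2652/306791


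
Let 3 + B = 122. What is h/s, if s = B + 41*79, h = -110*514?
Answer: -28270/1679 ≈ -16.837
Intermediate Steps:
B = 119 (B = -3 + 122 = 119)
h = -56540
s = 3358 (s = 119 + 41*79 = 119 + 3239 = 3358)
h/s = -56540/3358 = -56540*1/3358 = -28270/1679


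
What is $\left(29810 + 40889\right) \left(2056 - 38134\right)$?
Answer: $-2550678522$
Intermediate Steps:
$\left(29810 + 40889\right) \left(2056 - 38134\right) = 70699 \left(-36078\right) = -2550678522$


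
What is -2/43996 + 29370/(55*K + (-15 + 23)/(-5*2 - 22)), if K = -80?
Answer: -861447547/129062266 ≈ -6.6747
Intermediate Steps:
-2/43996 + 29370/(55*K + (-15 + 23)/(-5*2 - 22)) = -2/43996 + 29370/(55*(-80) + (-15 + 23)/(-5*2 - 22)) = -2*1/43996 + 29370/(-4400 + 8/(-10 - 22)) = -1/21998 + 29370/(-4400 + 8/(-32)) = -1/21998 + 29370/(-4400 + 8*(-1/32)) = -1/21998 + 29370/(-4400 - ¼) = -1/21998 + 29370/(-17601/4) = -1/21998 + 29370*(-4/17601) = -1/21998 - 39160/5867 = -861447547/129062266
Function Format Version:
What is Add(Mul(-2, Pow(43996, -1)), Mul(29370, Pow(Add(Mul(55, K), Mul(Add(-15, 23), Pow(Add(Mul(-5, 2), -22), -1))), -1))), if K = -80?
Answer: Rational(-861447547, 129062266) ≈ -6.6747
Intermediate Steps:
Add(Mul(-2, Pow(43996, -1)), Mul(29370, Pow(Add(Mul(55, K), Mul(Add(-15, 23), Pow(Add(Mul(-5, 2), -22), -1))), -1))) = Add(Mul(-2, Pow(43996, -1)), Mul(29370, Pow(Add(Mul(55, -80), Mul(Add(-15, 23), Pow(Add(Mul(-5, 2), -22), -1))), -1))) = Add(Mul(-2, Rational(1, 43996)), Mul(29370, Pow(Add(-4400, Mul(8, Pow(Add(-10, -22), -1))), -1))) = Add(Rational(-1, 21998), Mul(29370, Pow(Add(-4400, Mul(8, Pow(-32, -1))), -1))) = Add(Rational(-1, 21998), Mul(29370, Pow(Add(-4400, Mul(8, Rational(-1, 32))), -1))) = Add(Rational(-1, 21998), Mul(29370, Pow(Add(-4400, Rational(-1, 4)), -1))) = Add(Rational(-1, 21998), Mul(29370, Pow(Rational(-17601, 4), -1))) = Add(Rational(-1, 21998), Mul(29370, Rational(-4, 17601))) = Add(Rational(-1, 21998), Rational(-39160, 5867)) = Rational(-861447547, 129062266)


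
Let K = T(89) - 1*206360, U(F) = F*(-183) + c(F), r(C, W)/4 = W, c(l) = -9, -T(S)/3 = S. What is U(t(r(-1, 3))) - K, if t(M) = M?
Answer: 204422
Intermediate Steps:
T(S) = -3*S
r(C, W) = 4*W
U(F) = -9 - 183*F (U(F) = F*(-183) - 9 = -183*F - 9 = -9 - 183*F)
K = -206627 (K = -3*89 - 1*206360 = -267 - 206360 = -206627)
U(t(r(-1, 3))) - K = (-9 - 732*3) - 1*(-206627) = (-9 - 183*12) + 206627 = (-9 - 2196) + 206627 = -2205 + 206627 = 204422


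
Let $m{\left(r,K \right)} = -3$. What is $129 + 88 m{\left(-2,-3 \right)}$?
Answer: $-135$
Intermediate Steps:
$129 + 88 m{\left(-2,-3 \right)} = 129 + 88 \left(-3\right) = 129 - 264 = -135$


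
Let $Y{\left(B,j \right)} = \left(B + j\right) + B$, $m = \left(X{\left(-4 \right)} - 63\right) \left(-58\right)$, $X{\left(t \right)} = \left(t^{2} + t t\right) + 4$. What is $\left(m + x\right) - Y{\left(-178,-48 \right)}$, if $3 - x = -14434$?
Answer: $16407$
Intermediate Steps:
$X{\left(t \right)} = 4 + 2 t^{2}$ ($X{\left(t \right)} = \left(t^{2} + t^{2}\right) + 4 = 2 t^{2} + 4 = 4 + 2 t^{2}$)
$x = 14437$ ($x = 3 - -14434 = 3 + 14434 = 14437$)
$m = 1566$ ($m = \left(\left(4 + 2 \left(-4\right)^{2}\right) - 63\right) \left(-58\right) = \left(\left(4 + 2 \cdot 16\right) - 63\right) \left(-58\right) = \left(\left(4 + 32\right) - 63\right) \left(-58\right) = \left(36 - 63\right) \left(-58\right) = \left(-27\right) \left(-58\right) = 1566$)
$Y{\left(B,j \right)} = j + 2 B$
$\left(m + x\right) - Y{\left(-178,-48 \right)} = \left(1566 + 14437\right) - \left(-48 + 2 \left(-178\right)\right) = 16003 - \left(-48 - 356\right) = 16003 - -404 = 16003 + 404 = 16407$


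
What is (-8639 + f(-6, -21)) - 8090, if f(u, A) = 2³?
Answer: -16721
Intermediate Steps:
f(u, A) = 8
(-8639 + f(-6, -21)) - 8090 = (-8639 + 8) - 8090 = -8631 - 8090 = -16721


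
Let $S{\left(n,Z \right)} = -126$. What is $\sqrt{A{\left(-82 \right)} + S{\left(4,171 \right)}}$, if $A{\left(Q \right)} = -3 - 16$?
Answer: $i \sqrt{145} \approx 12.042 i$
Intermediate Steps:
$A{\left(Q \right)} = -19$ ($A{\left(Q \right)} = -3 - 16 = -19$)
$\sqrt{A{\left(-82 \right)} + S{\left(4,171 \right)}} = \sqrt{-19 - 126} = \sqrt{-145} = i \sqrt{145}$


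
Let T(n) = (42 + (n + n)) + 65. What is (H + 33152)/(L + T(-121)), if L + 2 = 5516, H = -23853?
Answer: 9299/5379 ≈ 1.7288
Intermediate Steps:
L = 5514 (L = -2 + 5516 = 5514)
T(n) = 107 + 2*n (T(n) = (42 + 2*n) + 65 = 107 + 2*n)
(H + 33152)/(L + T(-121)) = (-23853 + 33152)/(5514 + (107 + 2*(-121))) = 9299/(5514 + (107 - 242)) = 9299/(5514 - 135) = 9299/5379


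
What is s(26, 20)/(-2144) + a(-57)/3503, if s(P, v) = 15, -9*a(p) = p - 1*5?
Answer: -10967/2180448 ≈ -0.0050297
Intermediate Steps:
a(p) = 5/9 - p/9 (a(p) = -(p - 1*5)/9 = -(p - 5)/9 = -(-5 + p)/9 = 5/9 - p/9)
s(26, 20)/(-2144) + a(-57)/3503 = 15/(-2144) + (5/9 - ⅑*(-57))/3503 = 15*(-1/2144) + (5/9 + 19/3)*(1/3503) = -15/2144 + (62/9)*(1/3503) = -15/2144 + 2/1017 = -10967/2180448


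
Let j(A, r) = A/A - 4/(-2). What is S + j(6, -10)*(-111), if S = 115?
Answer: -218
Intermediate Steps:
j(A, r) = 3 (j(A, r) = 1 - 4*(-½) = 1 + 2 = 3)
S + j(6, -10)*(-111) = 115 + 3*(-111) = 115 - 333 = -218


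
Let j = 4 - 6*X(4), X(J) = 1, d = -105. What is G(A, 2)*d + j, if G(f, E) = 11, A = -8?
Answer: -1157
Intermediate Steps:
j = -2 (j = 4 - 6*1 = 4 - 6 = -2)
G(A, 2)*d + j = 11*(-105) - 2 = -1155 - 2 = -1157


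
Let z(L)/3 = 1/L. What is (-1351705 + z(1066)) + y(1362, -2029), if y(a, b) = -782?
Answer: -1441751139/1066 ≈ -1.3525e+6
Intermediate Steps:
z(L) = 3/L
(-1351705 + z(1066)) + y(1362, -2029) = (-1351705 + 3/1066) - 782 = -1440917527/1066 - 782 = -1441751139/1066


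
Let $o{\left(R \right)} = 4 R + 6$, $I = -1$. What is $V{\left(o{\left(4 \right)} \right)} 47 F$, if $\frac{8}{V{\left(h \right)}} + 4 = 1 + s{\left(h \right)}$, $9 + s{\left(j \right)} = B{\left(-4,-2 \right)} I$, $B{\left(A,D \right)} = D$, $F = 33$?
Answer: $- \frac{6204}{5} \approx -1240.8$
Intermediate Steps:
$s{\left(j \right)} = -7$ ($s{\left(j \right)} = -9 - -2 = -9 + 2 = -7$)
$o{\left(R \right)} = 6 + 4 R$
$V{\left(h \right)} = - \frac{4}{5}$ ($V{\left(h \right)} = \frac{8}{-4 + \left(1 - 7\right)} = \frac{8}{-4 - 6} = \frac{8}{-10} = 8 \left(- \frac{1}{10}\right) = - \frac{4}{5}$)
$V{\left(o{\left(4 \right)} \right)} 47 F = \left(- \frac{4}{5}\right) 47 \cdot 33 = \left(- \frac{188}{5}\right) 33 = - \frac{6204}{5}$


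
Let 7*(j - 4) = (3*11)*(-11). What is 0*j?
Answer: 0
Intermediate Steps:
j = -335/7 (j = 4 + ((3*11)*(-11))/7 = 4 + (33*(-11))/7 = 4 + (⅐)*(-363) = 4 - 363/7 = -335/7 ≈ -47.857)
0*j = 0*(-335/7) = 0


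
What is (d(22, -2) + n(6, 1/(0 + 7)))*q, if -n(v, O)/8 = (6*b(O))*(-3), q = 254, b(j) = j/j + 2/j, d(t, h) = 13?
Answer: 551942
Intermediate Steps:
b(j) = 1 + 2/j
n(v, O) = 144*(2 + O)/O (n(v, O) = -8*6*((2 + O)/O)*(-3) = -8*6*(2 + O)/O*(-3) = -(-144)*(2 + O)/O = 144*(2 + O)/O)
(d(22, -2) + n(6, 1/(0 + 7)))*q = (13 + (144 + 288/(1/(0 + 7))))*254 = (13 + (144 + 288/(1/7)))*254 = (13 + (144 + 288/(⅐)))*254 = (13 + (144 + 288*7))*254 = (13 + (144 + 2016))*254 = (13 + 2160)*254 = 2173*254 = 551942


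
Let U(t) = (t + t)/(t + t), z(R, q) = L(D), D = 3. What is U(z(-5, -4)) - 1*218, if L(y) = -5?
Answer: -217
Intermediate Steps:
z(R, q) = -5
U(t) = 1 (U(t) = (2*t)/((2*t)) = (2*t)*(1/(2*t)) = 1)
U(z(-5, -4)) - 1*218 = 1 - 1*218 = 1 - 218 = -217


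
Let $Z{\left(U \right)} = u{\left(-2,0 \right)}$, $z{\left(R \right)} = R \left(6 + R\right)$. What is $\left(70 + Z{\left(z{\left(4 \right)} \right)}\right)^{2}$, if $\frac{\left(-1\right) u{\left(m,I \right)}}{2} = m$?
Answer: $5476$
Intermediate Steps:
$u{\left(m,I \right)} = - 2 m$
$Z{\left(U \right)} = 4$ ($Z{\left(U \right)} = \left(-2\right) \left(-2\right) = 4$)
$\left(70 + Z{\left(z{\left(4 \right)} \right)}\right)^{2} = \left(70 + 4\right)^{2} = 74^{2} = 5476$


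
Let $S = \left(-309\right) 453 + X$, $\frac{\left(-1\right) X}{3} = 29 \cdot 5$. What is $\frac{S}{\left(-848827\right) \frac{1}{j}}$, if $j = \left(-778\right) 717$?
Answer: $- \frac{78325464312}{848827} \approx -92275.0$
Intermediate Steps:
$j = -557826$
$X = -435$ ($X = - 3 \cdot 29 \cdot 5 = \left(-3\right) 145 = -435$)
$S = -140412$ ($S = \left(-309\right) 453 - 435 = -139977 - 435 = -140412$)
$\frac{S}{\left(-848827\right) \frac{1}{j}} = - \frac{140412}{\left(-848827\right) \frac{1}{-557826}} = - \frac{140412}{\left(-848827\right) \left(- \frac{1}{557826}\right)} = - \frac{140412}{\frac{848827}{557826}} = \left(-140412\right) \frac{557826}{848827} = - \frac{78325464312}{848827}$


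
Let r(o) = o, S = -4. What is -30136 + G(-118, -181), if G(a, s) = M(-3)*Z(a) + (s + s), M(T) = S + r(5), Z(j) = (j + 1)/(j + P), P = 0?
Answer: -3598647/118 ≈ -30497.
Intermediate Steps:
Z(j) = (1 + j)/j (Z(j) = (j + 1)/(j + 0) = (1 + j)/j)
M(T) = 1 (M(T) = -4 + 5 = 1)
G(a, s) = 2*s + (1 + a)/a (G(a, s) = 1*((1 + a)/a) + (s + s) = (1 + a)/a + 2*s = 2*s + (1 + a)/a)
-30136 + G(-118, -181) = -30136 + (1 + 1/(-118) + 2*(-181)) = -30136 + (1 - 1/118 - 362) = -30136 - 42599/118 = -3598647/118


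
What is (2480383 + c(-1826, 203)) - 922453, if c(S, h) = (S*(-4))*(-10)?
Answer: 1484890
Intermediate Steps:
c(S, h) = 40*S (c(S, h) = -4*S*(-10) = 40*S)
(2480383 + c(-1826, 203)) - 922453 = (2480383 + 40*(-1826)) - 922453 = (2480383 - 73040) - 922453 = 2407343 - 922453 = 1484890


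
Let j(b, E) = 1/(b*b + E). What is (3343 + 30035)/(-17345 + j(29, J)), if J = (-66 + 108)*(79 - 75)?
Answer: -16839201/8750552 ≈ -1.9244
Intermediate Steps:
J = 168 (J = 42*4 = 168)
j(b, E) = 1/(E + b²) (j(b, E) = 1/(b² + E) = 1/(E + b²))
(3343 + 30035)/(-17345 + j(29, J)) = (3343 + 30035)/(-17345 + 1/(168 + 29²)) = 33378/(-17345 + 1/(168 + 841)) = 33378/(-17345 + 1/1009) = 33378/(-17501104/1009) = 33378*(-1009/17501104) = -16839201/8750552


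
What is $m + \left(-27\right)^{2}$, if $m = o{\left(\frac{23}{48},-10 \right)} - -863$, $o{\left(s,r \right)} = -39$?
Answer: $1553$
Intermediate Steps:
$m = 824$ ($m = -39 - -863 = -39 + 863 = 824$)
$m + \left(-27\right)^{2} = 824 + \left(-27\right)^{2} = 824 + 729 = 1553$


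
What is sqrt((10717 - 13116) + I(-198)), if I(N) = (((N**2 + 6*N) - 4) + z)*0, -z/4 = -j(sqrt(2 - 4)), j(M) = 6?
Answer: I*sqrt(2399) ≈ 48.98*I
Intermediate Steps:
z = 24 (z = -(-4)*6 = -4*(-6) = 24)
I(N) = 0 (I(N) = (((N**2 + 6*N) - 4) + 24)*0 = ((-4 + N**2 + 6*N) + 24)*0 = (20 + N**2 + 6*N)*0 = 0)
sqrt((10717 - 13116) + I(-198)) = sqrt((10717 - 13116) + 0) = sqrt(-2399 + 0) = sqrt(-2399) = I*sqrt(2399)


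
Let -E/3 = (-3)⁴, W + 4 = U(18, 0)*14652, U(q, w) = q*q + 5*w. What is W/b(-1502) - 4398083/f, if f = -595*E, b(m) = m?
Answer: -346493097203/108583335 ≈ -3191.0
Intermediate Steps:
U(q, w) = q² + 5*w
W = 4747244 (W = -4 + (18² + 5*0)*14652 = -4 + (324 + 0)*14652 = -4 + 324*14652 = -4 + 4747248 = 4747244)
E = -243 (E = -3*(-3)⁴ = -3*81 = -243)
f = 144585 (f = -595*(-243) = 144585)
W/b(-1502) - 4398083/f = 4747244/(-1502) - 4398083/144585 = 4747244*(-1/1502) - 4398083*1/144585 = -2373622/751 - 4398083/144585 = -346493097203/108583335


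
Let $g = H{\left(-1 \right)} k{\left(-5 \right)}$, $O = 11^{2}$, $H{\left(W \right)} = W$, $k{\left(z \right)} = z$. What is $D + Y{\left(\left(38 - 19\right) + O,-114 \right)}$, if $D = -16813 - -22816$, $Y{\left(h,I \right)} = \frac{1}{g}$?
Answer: $\frac{30016}{5} \approx 6003.2$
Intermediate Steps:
$O = 121$
$g = 5$ ($g = \left(-1\right) \left(-5\right) = 5$)
$Y{\left(h,I \right)} = \frac{1}{5}$
$D = 6003$ ($D = -16813 + 22816 = 6003$)
$D + Y{\left(\left(38 - 19\right) + O,-114 \right)} = 6003 + \frac{1}{5} = \frac{30016}{5}$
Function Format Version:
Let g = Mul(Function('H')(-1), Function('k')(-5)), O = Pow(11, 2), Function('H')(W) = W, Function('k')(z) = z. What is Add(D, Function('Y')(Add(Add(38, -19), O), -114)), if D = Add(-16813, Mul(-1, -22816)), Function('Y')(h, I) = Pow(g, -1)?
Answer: Rational(30016, 5) ≈ 6003.2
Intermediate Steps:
O = 121
g = 5 (g = Mul(-1, -5) = 5)
Function('Y')(h, I) = Rational(1, 5) (Function('Y')(h, I) = Pow(5, -1) = Rational(1, 5))
D = 6003 (D = Add(-16813, 22816) = 6003)
Add(D, Function('Y')(Add(Add(38, -19), O), -114)) = Add(6003, Rational(1, 5)) = Rational(30016, 5)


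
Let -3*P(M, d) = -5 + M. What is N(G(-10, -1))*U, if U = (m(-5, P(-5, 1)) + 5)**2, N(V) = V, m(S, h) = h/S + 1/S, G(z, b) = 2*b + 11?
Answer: 3844/25 ≈ 153.76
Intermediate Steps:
P(M, d) = 5/3 - M/3 (P(M, d) = -(-5 + M)/3 = 5/3 - M/3)
G(z, b) = 11 + 2*b
m(S, h) = 1/S + h/S (m(S, h) = h/S + 1/S = 1/S + h/S)
U = 3844/225 (U = ((1 + (5/3 - 1/3*(-5)))/(-5) + 5)**2 = (-(1 + (5/3 + 5/3))/5 + 5)**2 = (-(1 + 10/3)/5 + 5)**2 = (-1/5*13/3 + 5)**2 = (-13/15 + 5)**2 = (62/15)**2 = 3844/225 ≈ 17.084)
N(G(-10, -1))*U = (11 + 2*(-1))*(3844/225) = (11 - 2)*(3844/225) = 9*(3844/225) = 3844/25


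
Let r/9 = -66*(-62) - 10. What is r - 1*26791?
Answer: 9947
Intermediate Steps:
r = 36738 (r = 9*(-66*(-62) - 10) = 9*(4092 - 10) = 9*4082 = 36738)
r - 1*26791 = 36738 - 1*26791 = 36738 - 26791 = 9947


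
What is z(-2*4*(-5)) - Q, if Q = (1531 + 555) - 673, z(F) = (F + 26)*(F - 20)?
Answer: -93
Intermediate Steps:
z(F) = (-20 + F)*(26 + F) (z(F) = (26 + F)*(-20 + F) = (-20 + F)*(26 + F))
Q = 1413 (Q = 2086 - 673 = 1413)
z(-2*4*(-5)) - Q = (-520 + (-2*4*(-5))**2 + 6*(-2*4*(-5))) - 1*1413 = (-520 + (-8*(-5))**2 + 6*(-8*(-5))) - 1413 = (-520 + 40**2 + 6*40) - 1413 = (-520 + 1600 + 240) - 1413 = 1320 - 1413 = -93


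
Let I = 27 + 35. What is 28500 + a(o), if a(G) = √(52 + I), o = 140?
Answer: 28500 + √114 ≈ 28511.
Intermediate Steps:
I = 62
a(G) = √114 (a(G) = √(52 + 62) = √114)
28500 + a(o) = 28500 + √114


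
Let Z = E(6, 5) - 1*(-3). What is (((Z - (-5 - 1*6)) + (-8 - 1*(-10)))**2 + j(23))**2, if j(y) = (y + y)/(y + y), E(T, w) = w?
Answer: 195364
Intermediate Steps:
Z = 8 (Z = 5 - 1*(-3) = 5 + 3 = 8)
j(y) = 1 (j(y) = (2*y)/((2*y)) = (2*y)*(1/(2*y)) = 1)
(((Z - (-5 - 1*6)) + (-8 - 1*(-10)))**2 + j(23))**2 = (((8 - (-5 - 1*6)) + (-8 - 1*(-10)))**2 + 1)**2 = (((8 - (-5 - 6)) + (-8 + 10))**2 + 1)**2 = (((8 - 1*(-11)) + 2)**2 + 1)**2 = (((8 + 11) + 2)**2 + 1)**2 = ((19 + 2)**2 + 1)**2 = (21**2 + 1)**2 = (441 + 1)**2 = 442**2 = 195364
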